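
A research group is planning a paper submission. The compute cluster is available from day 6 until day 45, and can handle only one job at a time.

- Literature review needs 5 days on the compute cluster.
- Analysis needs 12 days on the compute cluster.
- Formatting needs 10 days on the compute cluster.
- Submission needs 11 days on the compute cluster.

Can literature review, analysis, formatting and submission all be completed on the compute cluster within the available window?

The compute cluster window is 45 − 6 = 39 days.
Running back to back, the jobs need 5 + 12 + 10 + 11 = 38 days on the compute cluster.
Since 38 ≤ 39, they fit within the window.

Yes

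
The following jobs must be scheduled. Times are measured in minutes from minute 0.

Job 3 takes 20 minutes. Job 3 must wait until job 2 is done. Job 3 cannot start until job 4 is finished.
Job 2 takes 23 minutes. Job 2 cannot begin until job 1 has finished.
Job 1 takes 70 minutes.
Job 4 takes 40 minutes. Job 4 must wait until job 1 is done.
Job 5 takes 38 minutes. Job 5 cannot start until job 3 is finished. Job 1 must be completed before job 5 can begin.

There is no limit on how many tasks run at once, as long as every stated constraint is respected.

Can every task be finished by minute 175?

Yes

Job 1 can start immediately at minute 0; it finishes at minute 70.
Job 4 waits on job 1 (finishes minute 70), so it starts at minute 70 and finishes at 70 + 40 = minute 110.
Job 2 waits on job 1 (finishes minute 70), so it starts at minute 70 and finishes at 70 + 23 = minute 93.
For job 3: job 2 (finishes minute 93); job 4 (finishes minute 110). Taking the maximum gives a start of minute 110, and it finishes at 110 + 20 = minute 130.
Job 5 has to wait for job 3 (finishes minute 130); job 1 (finishes minute 70). The latest of these is minute 130, so job 5 runs minute 130 to 130 + 38 = minute 168.
Every task is finished by minute 168, which is no later than the deadline of 175, so the schedule is feasible.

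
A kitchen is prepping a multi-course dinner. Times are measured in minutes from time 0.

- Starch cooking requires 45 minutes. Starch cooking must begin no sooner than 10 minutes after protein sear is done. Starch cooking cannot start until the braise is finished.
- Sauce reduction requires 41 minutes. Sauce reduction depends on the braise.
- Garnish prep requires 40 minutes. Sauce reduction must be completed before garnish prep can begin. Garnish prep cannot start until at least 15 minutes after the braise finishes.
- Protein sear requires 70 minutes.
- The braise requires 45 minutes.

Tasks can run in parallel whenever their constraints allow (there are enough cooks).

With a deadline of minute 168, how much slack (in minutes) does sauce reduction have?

42

The braise has no prerequisites, so it starts at minute 0 and finishes at minute 45.
After the braise (finishes minute 45), sauce reduction can start at minute 45 and finishes at minute 86.

Working backward from the deadline:
Garnish prep has no dependents, so it just needs to finish by minute 168. Starting by 168 − 40 = minute 128 achieves that.
Sauce reduction feeds into garnish prep (must start by minute 128); so sauce reduction must finish by minute 128 and therefore start by minute 87.
So sauce reduction can start as early as minute 45 and as late as minute 87, giving 87 − 45 = 42 minutes of slack.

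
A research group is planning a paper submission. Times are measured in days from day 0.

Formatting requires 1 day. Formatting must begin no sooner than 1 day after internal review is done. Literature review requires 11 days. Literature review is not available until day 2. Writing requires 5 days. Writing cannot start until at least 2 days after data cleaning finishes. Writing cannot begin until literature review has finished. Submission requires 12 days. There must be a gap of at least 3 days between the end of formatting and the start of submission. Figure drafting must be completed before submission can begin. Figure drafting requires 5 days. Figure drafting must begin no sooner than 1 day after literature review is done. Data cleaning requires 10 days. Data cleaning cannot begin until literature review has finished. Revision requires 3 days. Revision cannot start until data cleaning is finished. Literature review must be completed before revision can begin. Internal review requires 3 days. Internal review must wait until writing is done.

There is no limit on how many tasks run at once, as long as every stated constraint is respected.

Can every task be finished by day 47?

Literature review cannot begin until its own release at day 2. It runs from day 2 to 2 + 11 = day 13.
Figure drafting cannot begin until literature review (finishes day 13, plus 1-day gap → day 14). It runs from day 14 to 14 + 5 = day 19.
Data cleaning cannot begin until literature review (finishes day 13). It runs from day 13 to 13 + 10 = day 23.
For revision: data cleaning (finishes day 23); literature review (finishes day 13). Taking the maximum gives a start of day 23, and it finishes at 23 + 3 = day 26.
Writing has to wait for data cleaning (finishes day 23, plus 2-day gap → day 25); literature review (finishes day 13). The latest of these is day 25, so writing runs day 25 to 25 + 5 = day 30.
Internal review cannot begin until writing (finishes day 30). It runs from day 30 to 30 + 3 = day 33.
Formatting cannot begin until internal review (finishes day 33, plus 1-day gap → day 34). It runs from day 34 to 34 + 1 = day 35.
For submission: formatting (finishes day 35, plus 3-day gap → day 38); figure drafting (finishes day 19). Taking the maximum gives a start of day 38, and it finishes at 38 + 12 = day 50.
The earliest everything can be done is day 50, which is after the deadline of 47, so it is not possible.

No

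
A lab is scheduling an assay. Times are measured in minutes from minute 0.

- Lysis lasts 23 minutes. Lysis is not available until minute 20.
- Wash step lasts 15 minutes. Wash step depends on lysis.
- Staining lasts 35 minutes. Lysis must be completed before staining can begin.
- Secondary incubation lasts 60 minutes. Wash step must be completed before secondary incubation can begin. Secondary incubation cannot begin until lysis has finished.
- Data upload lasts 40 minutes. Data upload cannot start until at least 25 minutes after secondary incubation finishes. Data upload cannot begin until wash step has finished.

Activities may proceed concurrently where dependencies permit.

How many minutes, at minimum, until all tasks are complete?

Lysis waits on its own release at minute 20, so it starts at minute 20 and finishes at 20 + 23 = minute 43.
Staining waits on lysis (finishes minute 43), so it starts at minute 43 and finishes at 43 + 35 = minute 78.
After lysis (finishes minute 43), wash step can start at minute 43 and finishes at minute 58.
Secondary incubation has to wait for wash step (finishes minute 58); lysis (finishes minute 43). The latest of these is minute 58, so secondary incubation runs minute 58 to 58 + 60 = minute 118.
Data upload needs all of secondary incubation (finishes minute 118, plus 25-minute gap → minute 143); wash step (finishes minute 58). That puts its earliest start at minute 143; it finishes at 143 + 40 = minute 183.
All tasks are finished once the last one completes. Finish times: Lysis at 43, Wash step at 58, Staining at 78, Secondary incubation at 118, Data upload at 183. The latest is minute 183.

183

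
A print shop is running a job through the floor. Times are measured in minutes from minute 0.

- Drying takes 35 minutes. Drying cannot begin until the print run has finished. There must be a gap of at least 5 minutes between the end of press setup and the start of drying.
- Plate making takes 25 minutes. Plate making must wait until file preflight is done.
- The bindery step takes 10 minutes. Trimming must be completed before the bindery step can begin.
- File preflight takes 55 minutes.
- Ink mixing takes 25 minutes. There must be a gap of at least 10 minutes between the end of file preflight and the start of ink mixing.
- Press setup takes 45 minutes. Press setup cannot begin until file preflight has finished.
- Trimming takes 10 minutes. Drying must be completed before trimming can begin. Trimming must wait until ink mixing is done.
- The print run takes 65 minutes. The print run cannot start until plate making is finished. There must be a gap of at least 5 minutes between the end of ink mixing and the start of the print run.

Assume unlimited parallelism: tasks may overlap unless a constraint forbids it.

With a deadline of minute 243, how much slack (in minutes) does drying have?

28

File preflight can start immediately at minute 0; it finishes at minute 55.
Press setup cannot begin until file preflight (finishes minute 55). It runs from minute 55 to 55 + 45 = minute 100.
Ink mixing cannot begin until file preflight (finishes minute 55, plus 10-minute gap → minute 65). It runs from minute 65 to 65 + 25 = minute 90.
Plate making waits on file preflight (finishes minute 55), so it starts at minute 55 and finishes at 55 + 25 = minute 80.
The print run has to wait for plate making (finishes minute 80); ink mixing (finishes minute 90, plus 5-minute gap → minute 95). The latest of these is minute 95, so the print run runs minute 95 to 95 + 65 = minute 160.
Drying needs all of the print run (finishes minute 160); press setup (finishes minute 100, plus 5-minute gap → minute 105). That puts its earliest start at minute 160; it finishes at 160 + 35 = minute 195.

Working backward from the deadline:
The bindery step has no dependents, so it just needs to finish by minute 243. Starting by 243 − 10 = minute 233 achieves that.
Trimming feeds into the bindery step (must start by minute 233); so trimming must finish by minute 233 and therefore start by minute 223.
Drying feeds into trimming (must start by minute 223); so drying must finish by minute 223 and therefore start by minute 188.
So drying can start as early as minute 160 and as late as minute 188, giving 188 − 160 = 28 minutes of slack.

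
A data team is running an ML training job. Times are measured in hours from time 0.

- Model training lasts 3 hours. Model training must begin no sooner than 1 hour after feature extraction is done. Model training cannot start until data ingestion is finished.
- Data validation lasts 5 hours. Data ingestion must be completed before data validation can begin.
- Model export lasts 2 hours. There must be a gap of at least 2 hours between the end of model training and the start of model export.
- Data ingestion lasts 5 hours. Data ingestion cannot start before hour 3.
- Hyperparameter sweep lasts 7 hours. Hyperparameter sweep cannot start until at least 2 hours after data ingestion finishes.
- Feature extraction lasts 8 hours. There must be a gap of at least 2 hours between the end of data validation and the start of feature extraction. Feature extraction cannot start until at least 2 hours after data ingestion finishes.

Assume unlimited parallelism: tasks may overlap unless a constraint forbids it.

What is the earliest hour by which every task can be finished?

Data ingestion waits on its own release at hour 3, so it starts at hour 3 and finishes at 3 + 5 = hour 8.
Hyperparameter sweep cannot begin until data ingestion (finishes hour 8, plus 2-hour gap → hour 10). It runs from hour 10 to 10 + 7 = hour 17.
Data validation cannot begin until data ingestion (finishes hour 8). It runs from hour 8 to 8 + 5 = hour 13.
Feature extraction cannot start until data validation (finishes hour 13, plus 2-hour gap → hour 15); data ingestion (finishes hour 8, plus 2-hour gap → hour 10). The controlling bound is hour 15, so feature extraction finishes at 15 + 8 = hour 23.
Model training cannot start until feature extraction (finishes hour 23, plus 1-hour gap → hour 24); data ingestion (finishes hour 8). The controlling bound is hour 24, so model training finishes at 24 + 3 = hour 27.
Model export cannot begin until model training (finishes hour 27, plus 2-hour gap → hour 29). It runs from hour 29 to 29 + 2 = hour 31.
All tasks are finished once the last one completes. Finish times: Data ingestion at 8, Data validation at 13, Feature extraction at 23, Hyperparameter sweep at 17, Model training at 27, Model export at 31. The latest is hour 31.

31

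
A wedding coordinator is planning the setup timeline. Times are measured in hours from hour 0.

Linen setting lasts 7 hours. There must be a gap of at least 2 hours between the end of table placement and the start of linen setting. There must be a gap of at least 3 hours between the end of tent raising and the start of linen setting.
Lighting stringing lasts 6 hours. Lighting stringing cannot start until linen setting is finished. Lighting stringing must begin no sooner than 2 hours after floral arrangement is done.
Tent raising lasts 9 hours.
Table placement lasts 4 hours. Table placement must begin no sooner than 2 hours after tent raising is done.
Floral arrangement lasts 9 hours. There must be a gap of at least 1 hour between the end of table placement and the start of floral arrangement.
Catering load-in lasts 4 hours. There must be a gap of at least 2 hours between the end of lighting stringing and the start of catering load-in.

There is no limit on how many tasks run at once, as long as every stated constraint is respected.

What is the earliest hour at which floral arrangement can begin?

Tent raising has no prerequisites, so it starts at hour 0 and finishes at hour 9.
After tent raising (finishes hour 9, plus 2-hour gap → hour 11), table placement can start at hour 11 and finishes at hour 15.
Floral arrangement waits on table placement (finishes hour 15, plus 1-hour gap → hour 16), so the earliest it can start is hour 16.

16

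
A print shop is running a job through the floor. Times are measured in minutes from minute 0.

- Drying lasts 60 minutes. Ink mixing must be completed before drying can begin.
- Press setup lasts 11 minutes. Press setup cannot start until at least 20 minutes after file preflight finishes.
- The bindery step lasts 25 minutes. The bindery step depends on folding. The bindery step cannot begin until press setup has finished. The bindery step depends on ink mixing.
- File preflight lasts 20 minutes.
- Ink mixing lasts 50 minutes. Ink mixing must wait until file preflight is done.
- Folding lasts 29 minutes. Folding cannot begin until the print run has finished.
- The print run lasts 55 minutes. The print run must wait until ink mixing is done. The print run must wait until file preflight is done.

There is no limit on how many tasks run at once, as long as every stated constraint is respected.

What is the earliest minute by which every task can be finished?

179

File preflight has no prerequisites, so it starts at minute 0 and finishes at minute 20.
After file preflight (finishes minute 20, plus 20-minute gap → minute 40), press setup can start at minute 40 and finishes at minute 51.
Ink mixing waits on file preflight (finishes minute 20), so it starts at minute 20 and finishes at 20 + 50 = minute 70.
Drying cannot begin until ink mixing (finishes minute 70). It runs from minute 70 to 70 + 60 = minute 130.
For the print run: ink mixing (finishes minute 70); file preflight (finishes minute 20). Taking the maximum gives a start of minute 70, and it finishes at 70 + 55 = minute 125.
Folding waits on the print run (finishes minute 125), so it starts at minute 125 and finishes at 125 + 29 = minute 154.
For the bindery step: folding (finishes minute 154); press setup (finishes minute 51); ink mixing (finishes minute 70). Taking the maximum gives a start of minute 154, and it finishes at 154 + 25 = minute 179.
All tasks are finished once the last one completes. Finish times: File preflight at 20, Ink mixing at 70, Press setup at 51, The print run at 125, Drying at 130, Folding at 154, The bindery step at 179. The latest is minute 179.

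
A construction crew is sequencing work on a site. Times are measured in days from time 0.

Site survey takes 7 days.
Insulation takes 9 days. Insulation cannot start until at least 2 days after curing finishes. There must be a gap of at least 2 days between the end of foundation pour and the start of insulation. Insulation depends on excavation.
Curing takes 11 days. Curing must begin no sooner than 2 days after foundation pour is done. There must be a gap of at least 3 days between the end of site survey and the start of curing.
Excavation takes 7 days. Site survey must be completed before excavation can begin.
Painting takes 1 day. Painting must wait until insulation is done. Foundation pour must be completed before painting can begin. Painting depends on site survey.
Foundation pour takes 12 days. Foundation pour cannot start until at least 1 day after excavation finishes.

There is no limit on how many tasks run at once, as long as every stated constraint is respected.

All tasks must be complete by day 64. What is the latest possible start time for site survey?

To finish by day 64, painting (duration 1) must start no later than day 63.
Since painting (must start by day 63) depends on it, insulation must finish by day 63. Backing off its 9-day duration gives a latest start of day 54.
Since insulation (must start by day 54, minus 2-day gap → day 52) depends on it, curing must finish by day 52. Backing off its 11-day duration gives a latest start of day 41.
For foundation pour: curing (must start by day 41, minus 2-day gap → day 39); insulation (must start by day 54, minus 2-day gap → day 52); painting (must start by day 63). The most restrictive is day 39; with a 12-day duration, foundation pour must start by day 27.
Excavation has several dependents: foundation pour (must start by day 27, minus 1-day gap → day 26); insulation (must start by day 54). The earliest of those limits is day 26, so excavation must start by 26 − 7 = day 19.
Site survey has several dependents: excavation (must start by day 19); curing (must start by day 41, minus 3-day gap → day 38); painting (must start by day 63). The earliest of those limits is day 19, so site survey must start by 19 − 7 = day 12.

12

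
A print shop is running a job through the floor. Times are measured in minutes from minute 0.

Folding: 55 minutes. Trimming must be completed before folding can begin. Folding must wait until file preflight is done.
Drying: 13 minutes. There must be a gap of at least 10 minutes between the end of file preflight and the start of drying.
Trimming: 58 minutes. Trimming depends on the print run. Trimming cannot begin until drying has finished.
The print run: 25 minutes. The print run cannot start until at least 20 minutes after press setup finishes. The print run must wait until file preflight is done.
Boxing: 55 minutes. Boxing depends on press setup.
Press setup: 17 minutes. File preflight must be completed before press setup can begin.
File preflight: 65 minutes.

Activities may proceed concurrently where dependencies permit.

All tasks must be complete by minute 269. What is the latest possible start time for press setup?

Nothing follows folding; the deadline of minute 269 is its only limit. It must start by 269 − 55 = minute 214.
Since folding (must start by minute 214) depends on it, trimming must finish by minute 214. Backing off its 58-minute duration gives a latest start of minute 156.
Since trimming (must start by minute 156) depends on it, the print run must finish by minute 156. Backing off its 25-minute duration gives a latest start of minute 131.
To finish by minute 269, boxing (duration 55) must start no later than minute 214.
For press setup: the print run (must start by minute 131, minus 20-minute gap → minute 111); boxing (must start by minute 214). The most restrictive is minute 111; with a 17-minute duration, press setup must start by minute 94.

94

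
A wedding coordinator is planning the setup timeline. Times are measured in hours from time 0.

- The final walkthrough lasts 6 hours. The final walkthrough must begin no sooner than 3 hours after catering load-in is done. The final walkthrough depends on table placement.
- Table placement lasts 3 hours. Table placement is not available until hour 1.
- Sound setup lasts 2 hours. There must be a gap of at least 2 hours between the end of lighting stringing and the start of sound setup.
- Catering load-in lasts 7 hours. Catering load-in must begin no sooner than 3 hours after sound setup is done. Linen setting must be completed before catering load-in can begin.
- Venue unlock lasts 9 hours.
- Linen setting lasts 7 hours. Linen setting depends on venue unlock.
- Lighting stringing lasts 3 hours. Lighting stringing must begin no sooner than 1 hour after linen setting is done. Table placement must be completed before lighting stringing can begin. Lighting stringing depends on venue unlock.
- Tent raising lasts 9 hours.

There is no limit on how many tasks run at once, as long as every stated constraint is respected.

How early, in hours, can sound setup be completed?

24

Table placement cannot begin until its own release at hour 1. It runs from hour 1 to 1 + 3 = hour 4.
Venue unlock has no prerequisites, so it starts at hour 0 and finishes at hour 9.
After venue unlock (finishes hour 9), linen setting can start at hour 9 and finishes at hour 16.
Lighting stringing needs all of linen setting (finishes hour 16, plus 1-hour gap → hour 17); table placement (finishes hour 4); venue unlock (finishes hour 9). That puts its earliest start at hour 17; it finishes at 17 + 3 = hour 20.
Sound setup cannot begin until lighting stringing (finishes hour 20, plus 2-hour gap → hour 22). It runs from hour 22 to 22 + 2 = hour 24.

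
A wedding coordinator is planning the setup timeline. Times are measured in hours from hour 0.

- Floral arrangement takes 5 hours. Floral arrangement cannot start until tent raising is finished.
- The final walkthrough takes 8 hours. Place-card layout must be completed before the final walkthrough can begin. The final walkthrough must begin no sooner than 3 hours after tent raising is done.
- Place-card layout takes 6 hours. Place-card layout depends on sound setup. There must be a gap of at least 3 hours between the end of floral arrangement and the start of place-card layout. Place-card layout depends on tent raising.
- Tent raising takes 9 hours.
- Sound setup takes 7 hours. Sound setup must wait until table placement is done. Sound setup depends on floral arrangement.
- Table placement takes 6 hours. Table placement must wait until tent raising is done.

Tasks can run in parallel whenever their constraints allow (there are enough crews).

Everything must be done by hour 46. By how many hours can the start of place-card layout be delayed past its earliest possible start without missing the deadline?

10

Nothing blocks tent raising, so it runs from hour 0 to hour 9.
Floral arrangement waits on tent raising (finishes hour 9), so it starts at hour 9 and finishes at 9 + 5 = hour 14.
Table placement cannot begin until tent raising (finishes hour 9). It runs from hour 9 to 9 + 6 = hour 15.
Sound setup has to wait for table placement (finishes hour 15); floral arrangement (finishes hour 14). The latest of these is hour 15, so sound setup runs hour 15 to 15 + 7 = hour 22.
For place-card layout: sound setup (finishes hour 22); floral arrangement (finishes hour 14, plus 3-hour gap → hour 17); tent raising (finishes hour 9). Taking the maximum gives a start of hour 22, and it finishes at 22 + 6 = hour 28.

Working backward from the deadline:
The final walkthrough has no dependents, so it just needs to finish by hour 46. Starting by 46 − 8 = hour 38 achieves that.
Since the final walkthrough (must start by hour 38) depends on it, place-card layout must finish by hour 38. Backing off its 6-hour duration gives a latest start of hour 32.
So place-card layout can start as early as hour 22 and as late as hour 32, giving 32 − 22 = 10 hours of slack.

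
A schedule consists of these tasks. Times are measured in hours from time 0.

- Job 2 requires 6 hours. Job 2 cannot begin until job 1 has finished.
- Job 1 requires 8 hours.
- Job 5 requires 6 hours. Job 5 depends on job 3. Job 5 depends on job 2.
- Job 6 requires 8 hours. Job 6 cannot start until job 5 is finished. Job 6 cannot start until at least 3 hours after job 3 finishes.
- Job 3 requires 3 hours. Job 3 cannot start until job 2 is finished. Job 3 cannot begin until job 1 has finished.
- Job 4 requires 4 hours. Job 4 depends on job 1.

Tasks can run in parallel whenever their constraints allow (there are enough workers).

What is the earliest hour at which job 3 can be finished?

Nothing blocks job 1, so it runs from hour 0 to hour 8.
Job 2 cannot begin until job 1 (finishes hour 8). It runs from hour 8 to 8 + 6 = hour 14.
Job 3 cannot start until job 2 (finishes hour 14); job 1 (finishes hour 8). The controlling bound is hour 14, so job 3 finishes at 14 + 3 = hour 17.

17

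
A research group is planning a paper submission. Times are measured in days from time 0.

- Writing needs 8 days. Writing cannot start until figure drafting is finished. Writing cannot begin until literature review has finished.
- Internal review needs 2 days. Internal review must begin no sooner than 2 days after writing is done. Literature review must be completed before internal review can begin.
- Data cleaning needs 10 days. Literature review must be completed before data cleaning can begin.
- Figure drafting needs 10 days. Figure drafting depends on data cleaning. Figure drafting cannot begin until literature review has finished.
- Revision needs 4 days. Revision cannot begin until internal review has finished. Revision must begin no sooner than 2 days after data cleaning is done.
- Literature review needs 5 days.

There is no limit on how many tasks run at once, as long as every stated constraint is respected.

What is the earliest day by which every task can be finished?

41

Literature review has no prerequisites, so it starts at day 0 and finishes at day 5.
Data cleaning cannot begin until literature review (finishes day 5). It runs from day 5 to 5 + 10 = day 15.
Figure drafting cannot start until data cleaning (finishes day 15); literature review (finishes day 5). The controlling bound is day 15, so figure drafting finishes at 15 + 10 = day 25.
Writing cannot start until figure drafting (finishes day 25); literature review (finishes day 5). The controlling bound is day 25, so writing finishes at 25 + 8 = day 33.
For internal review: writing (finishes day 33, plus 2-day gap → day 35); literature review (finishes day 5). Taking the maximum gives a start of day 35, and it finishes at 35 + 2 = day 37.
Revision cannot start until internal review (finishes day 37); data cleaning (finishes day 15, plus 2-day gap → day 17). The controlling bound is day 37, so revision finishes at 37 + 4 = day 41.
All tasks are finished once the last one completes. Finish times: Literature review at 5, Data cleaning at 15, Figure drafting at 25, Writing at 33, Internal review at 37, Revision at 41. The latest is day 41.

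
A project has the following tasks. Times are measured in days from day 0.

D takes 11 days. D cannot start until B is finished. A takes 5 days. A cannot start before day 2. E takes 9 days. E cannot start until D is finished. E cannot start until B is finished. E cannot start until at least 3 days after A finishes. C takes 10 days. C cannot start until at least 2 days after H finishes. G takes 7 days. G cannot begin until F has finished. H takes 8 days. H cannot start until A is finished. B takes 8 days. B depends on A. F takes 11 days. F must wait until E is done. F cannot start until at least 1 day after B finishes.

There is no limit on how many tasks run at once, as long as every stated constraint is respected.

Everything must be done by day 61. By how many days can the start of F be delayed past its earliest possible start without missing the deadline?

After its own release at day 2, A can start at day 2 and finishes at day 7.
B waits on A (finishes day 7), so it starts at day 7 and finishes at 7 + 8 = day 15.
D cannot begin until B (finishes day 15). It runs from day 15 to 15 + 11 = day 26.
For E: D (finishes day 26); B (finishes day 15); A (finishes day 7, plus 3-day gap → day 10). Taking the maximum gives a start of day 26, and it finishes at 26 + 9 = day 35.
F has to wait for E (finishes day 35); B (finishes day 15, plus 1-day gap → day 16). The latest of these is day 35, so F runs day 35 to 35 + 11 = day 46.

Working backward from the deadline:
Nothing follows G; the deadline of day 61 is its only limit. It must start by 61 − 7 = day 54.
F feeds into G (must start by day 54); so F must finish by day 54 and therefore start by day 43.
So F can start as early as day 35 and as late as day 43, giving 43 − 35 = 8 days of slack.

8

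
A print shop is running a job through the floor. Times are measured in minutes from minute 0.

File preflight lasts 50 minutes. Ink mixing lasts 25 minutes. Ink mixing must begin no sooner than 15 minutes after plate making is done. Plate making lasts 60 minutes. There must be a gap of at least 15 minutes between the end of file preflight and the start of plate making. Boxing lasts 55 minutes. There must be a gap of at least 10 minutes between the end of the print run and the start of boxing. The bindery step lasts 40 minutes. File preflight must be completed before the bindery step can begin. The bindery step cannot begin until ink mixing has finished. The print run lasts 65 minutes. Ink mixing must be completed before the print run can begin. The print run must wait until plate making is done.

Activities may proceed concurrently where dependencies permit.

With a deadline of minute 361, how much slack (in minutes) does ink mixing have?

66

Nothing blocks file preflight, so it runs from minute 0 to minute 50.
Plate making waits on file preflight (finishes minute 50, plus 15-minute gap → minute 65), so it starts at minute 65 and finishes at 65 + 60 = minute 125.
Ink mixing cannot begin until plate making (finishes minute 125, plus 15-minute gap → minute 140). It runs from minute 140 to 140 + 25 = minute 165.

Working backward from the deadline:
To finish by minute 361, boxing (duration 55) must start no later than minute 306.
Since boxing (must start by minute 306, minus 10-minute gap → minute 296) depends on it, the print run must finish by minute 296. Backing off its 65-minute duration gives a latest start of minute 231.
The bindery step has no dependents, so it just needs to finish by minute 361. Starting by 361 − 40 = minute 321 achieves that.
For ink mixing: the print run (must start by minute 231); the bindery step (must start by minute 321). The most restrictive is minute 231; with a 25-minute duration, ink mixing must start by minute 206.
So ink mixing can start as early as minute 140 and as late as minute 206, giving 206 − 140 = 66 minutes of slack.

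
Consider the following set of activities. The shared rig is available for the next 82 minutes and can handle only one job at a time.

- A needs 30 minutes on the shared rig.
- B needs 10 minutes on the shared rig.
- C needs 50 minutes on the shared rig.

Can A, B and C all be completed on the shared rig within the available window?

No

Running back to back, the jobs need 30 + 10 + 50 = 90 minutes on the shared rig.
Since 90 > 82, they cannot all fit.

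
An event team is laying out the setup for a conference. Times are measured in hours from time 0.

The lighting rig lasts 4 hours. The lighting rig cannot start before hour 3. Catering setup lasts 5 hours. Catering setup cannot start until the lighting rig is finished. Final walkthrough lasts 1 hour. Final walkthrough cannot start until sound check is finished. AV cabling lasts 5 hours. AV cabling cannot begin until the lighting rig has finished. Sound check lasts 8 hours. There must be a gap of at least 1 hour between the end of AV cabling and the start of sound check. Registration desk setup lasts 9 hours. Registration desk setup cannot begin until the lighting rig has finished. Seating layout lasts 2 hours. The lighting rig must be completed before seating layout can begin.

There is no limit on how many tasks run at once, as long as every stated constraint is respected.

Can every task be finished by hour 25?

Yes

The lighting rig waits on its own release at hour 3, so it starts at hour 3 and finishes at 3 + 4 = hour 7.
Catering setup waits on the lighting rig (finishes hour 7), so it starts at hour 7 and finishes at 7 + 5 = hour 12.
After the lighting rig (finishes hour 7), registration desk setup can start at hour 7 and finishes at hour 16.
After the lighting rig (finishes hour 7), seating layout can start at hour 7 and finishes at hour 9.
AV cabling cannot begin until the lighting rig (finishes hour 7). It runs from hour 7 to 7 + 5 = hour 12.
Sound check waits on AV cabling (finishes hour 12, plus 1-hour gap → hour 13), so it starts at hour 13 and finishes at 13 + 8 = hour 21.
Final walkthrough waits on sound check (finishes hour 21), so it starts at hour 21 and finishes at 21 + 1 = hour 22.
Every task is finished by hour 22, which is no later than the deadline of 25, so the schedule is feasible.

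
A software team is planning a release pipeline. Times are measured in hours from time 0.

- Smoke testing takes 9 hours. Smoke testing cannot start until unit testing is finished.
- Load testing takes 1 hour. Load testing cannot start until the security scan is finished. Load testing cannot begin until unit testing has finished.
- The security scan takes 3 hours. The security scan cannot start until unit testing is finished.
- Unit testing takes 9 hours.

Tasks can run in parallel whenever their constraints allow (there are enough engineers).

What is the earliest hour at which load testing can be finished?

Unit testing has no prerequisites, so it starts at hour 0 and finishes at hour 9.
The security scan cannot begin until unit testing (finishes hour 9). It runs from hour 9 to 9 + 3 = hour 12.
For load testing: the security scan (finishes hour 12); unit testing (finishes hour 9). Taking the maximum gives a start of hour 12, and it finishes at 12 + 1 = hour 13.

13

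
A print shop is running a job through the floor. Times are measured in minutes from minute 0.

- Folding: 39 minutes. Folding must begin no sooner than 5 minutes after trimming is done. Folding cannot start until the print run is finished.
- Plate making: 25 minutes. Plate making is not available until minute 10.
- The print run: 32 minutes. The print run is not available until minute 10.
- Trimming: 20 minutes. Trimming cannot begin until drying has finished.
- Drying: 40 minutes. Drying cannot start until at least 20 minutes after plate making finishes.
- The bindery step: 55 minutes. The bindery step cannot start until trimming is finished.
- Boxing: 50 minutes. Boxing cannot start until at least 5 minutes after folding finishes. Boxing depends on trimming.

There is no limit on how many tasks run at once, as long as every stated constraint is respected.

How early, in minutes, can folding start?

After its own release at minute 10, the print run can start at minute 10 and finishes at minute 42.
After its own release at minute 10, plate making can start at minute 10 and finishes at minute 35.
Drying waits on plate making (finishes minute 35, plus 20-minute gap → minute 55), so it starts at minute 55 and finishes at 55 + 40 = minute 95.
After drying (finishes minute 95), trimming can start at minute 95 and finishes at minute 115.
Folding waits on trimming (finishes minute 115, plus 5-minute gap → minute 120); the print run (finishes minute 42). The latest of these is minute 120, which is the earliest folding can start.

120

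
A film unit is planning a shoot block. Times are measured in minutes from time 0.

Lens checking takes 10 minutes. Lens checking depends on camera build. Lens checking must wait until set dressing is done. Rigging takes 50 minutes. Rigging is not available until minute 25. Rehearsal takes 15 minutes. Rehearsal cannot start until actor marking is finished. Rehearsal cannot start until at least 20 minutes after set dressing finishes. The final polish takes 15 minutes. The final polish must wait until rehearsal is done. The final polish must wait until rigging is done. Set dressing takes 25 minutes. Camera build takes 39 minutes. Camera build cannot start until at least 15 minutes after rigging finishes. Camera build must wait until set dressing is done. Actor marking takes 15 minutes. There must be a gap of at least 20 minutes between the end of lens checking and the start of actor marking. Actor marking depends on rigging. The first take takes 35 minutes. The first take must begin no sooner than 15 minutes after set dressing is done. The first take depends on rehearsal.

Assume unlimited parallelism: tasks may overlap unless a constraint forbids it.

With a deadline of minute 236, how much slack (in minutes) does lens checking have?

Set dressing has no prerequisites, so it starts at minute 0 and finishes at minute 25.
Rigging cannot begin until its own release at minute 25. It runs from minute 25 to 25 + 50 = minute 75.
Camera build needs all of rigging (finishes minute 75, plus 15-minute gap → minute 90); set dressing (finishes minute 25). That puts its earliest start at minute 90; it finishes at 90 + 39 = minute 129.
Lens checking has to wait for camera build (finishes minute 129); set dressing (finishes minute 25). The latest of these is minute 129, so lens checking runs minute 129 to 129 + 10 = minute 139.

Working backward from the deadline:
To finish by minute 236, the final polish (duration 15) must start no later than minute 221.
Nothing follows the first take; the deadline of minute 236 is its only limit. It must start by 236 − 35 = minute 201.
Rehearsal must finish in time for the final polish (must start by minute 221); the first take (must start by minute 201). The tightest is minute 201, so rehearsal must start by 201 − 15 = minute 186.
Since rehearsal (must start by minute 186) depends on it, actor marking must finish by minute 186. Backing off its 15-minute duration gives a latest start of minute 171.
Lens checking feeds into actor marking (must start by minute 171, minus 20-minute gap → minute 151); so lens checking must finish by minute 151 and therefore start by minute 141.
So lens checking can start as early as minute 129 and as late as minute 141, giving 141 − 129 = 12 minutes of slack.

12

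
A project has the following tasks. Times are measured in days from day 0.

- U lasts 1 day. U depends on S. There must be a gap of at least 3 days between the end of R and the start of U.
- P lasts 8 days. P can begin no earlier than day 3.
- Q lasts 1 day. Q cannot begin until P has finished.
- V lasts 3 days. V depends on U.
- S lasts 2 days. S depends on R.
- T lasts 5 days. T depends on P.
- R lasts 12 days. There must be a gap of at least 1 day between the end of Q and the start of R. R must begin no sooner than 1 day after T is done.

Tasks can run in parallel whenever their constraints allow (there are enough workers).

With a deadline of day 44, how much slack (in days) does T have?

8

P cannot begin until its own release at day 3. It runs from day 3 to 3 + 8 = day 11.
After P (finishes day 11), T can start at day 11 and finishes at day 16.

Working backward from the deadline:
To finish by day 44, V (duration 3) must start no later than day 41.
U feeds into V (must start by day 41); so U must finish by day 41 and therefore start by day 40.
S feeds into U (must start by day 40); so S must finish by day 40 and therefore start by day 38.
R must finish in time for S (must start by day 38); U (must start by day 40, minus 3-day gap → day 37). The tightest is day 37, so R must start by 37 − 12 = day 25.
T must finish before R (must start by day 25, minus 1-day gap → day 24). With a 5-day duration, T must start by 24 − 5 = day 19.
So T can start as early as day 11 and as late as day 19, giving 19 − 11 = 8 days of slack.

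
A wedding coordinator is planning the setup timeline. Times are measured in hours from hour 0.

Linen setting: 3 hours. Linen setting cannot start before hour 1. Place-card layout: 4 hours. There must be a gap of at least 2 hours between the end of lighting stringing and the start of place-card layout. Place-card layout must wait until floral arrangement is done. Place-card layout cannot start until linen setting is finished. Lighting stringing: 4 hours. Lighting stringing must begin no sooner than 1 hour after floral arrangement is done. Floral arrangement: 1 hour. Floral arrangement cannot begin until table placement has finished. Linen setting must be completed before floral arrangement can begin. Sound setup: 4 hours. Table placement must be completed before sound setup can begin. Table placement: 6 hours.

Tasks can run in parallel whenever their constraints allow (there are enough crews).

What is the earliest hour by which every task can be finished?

18

Linen setting waits on its own release at hour 1, so it starts at hour 1 and finishes at 1 + 3 = hour 4.
Table placement can start immediately at hour 0; it finishes at hour 6.
Sound setup waits on table placement (finishes hour 6), so it starts at hour 6 and finishes at 6 + 4 = hour 10.
For floral arrangement: table placement (finishes hour 6); linen setting (finishes hour 4). Taking the maximum gives a start of hour 6, and it finishes at 6 + 1 = hour 7.
Lighting stringing cannot begin until floral arrangement (finishes hour 7, plus 1-hour gap → hour 8). It runs from hour 8 to 8 + 4 = hour 12.
For place-card layout: lighting stringing (finishes hour 12, plus 2-hour gap → hour 14); floral arrangement (finishes hour 7); linen setting (finishes hour 4). Taking the maximum gives a start of hour 14, and it finishes at 14 + 4 = hour 18.
All tasks are finished once the last one completes. Finish times: Table placement at 6, Linen setting at 4, Floral arrangement at 7, Lighting stringing at 12, Sound setup at 10, Place-card layout at 18. The latest is hour 18.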